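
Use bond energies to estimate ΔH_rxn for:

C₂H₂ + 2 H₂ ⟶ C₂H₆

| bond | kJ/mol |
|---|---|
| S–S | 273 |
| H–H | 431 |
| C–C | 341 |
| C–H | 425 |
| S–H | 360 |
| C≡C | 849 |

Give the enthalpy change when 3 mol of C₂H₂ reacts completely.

Bonds broken (reactants):
  C≡C: 1 × 849 = 849
  C–H: 2 × 425 = 850
  H–H: 2 × 431 = 862
  Σ(broken) = 2561 kJ
Bonds formed (products):
  C–C: 1 × 341 = 341
  C–H: 6 × 425 = 2550
  Σ(formed) = 2891 kJ
ΔH = Σ(broken) − Σ(formed) = 2561 − 2891 = −330 kJ
For 3× the reaction as written: 3 × (−330) = −990 kJ

ΔH = −990 kJ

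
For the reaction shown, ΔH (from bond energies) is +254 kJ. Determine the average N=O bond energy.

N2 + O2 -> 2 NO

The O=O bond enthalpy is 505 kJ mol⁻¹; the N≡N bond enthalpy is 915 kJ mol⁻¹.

Let D be the N=O bond energy.
Σ(broken) = 1×915 + 1×505 = 1420
Σ(formed) = 2×D = 2D
ΔH = Σ(broken) − Σ(formed) = (1420) − (2D) = +1420 − 2D
Setting this equal to +254 kJ gives 2D = 1166, so D = 583 kJ/mol.

D(N=O) ≈ 583 kJ/mol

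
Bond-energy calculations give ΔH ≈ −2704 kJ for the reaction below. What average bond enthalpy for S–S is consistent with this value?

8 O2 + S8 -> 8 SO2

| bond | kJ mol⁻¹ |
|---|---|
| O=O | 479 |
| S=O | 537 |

D(S–S) ≈ 257 kJ/mol

Let D be the S–S bond energy.
Σ(broken) = 8×479 + 8×D = 3832 + 8D
Σ(formed) = 16×537 = 8592
ΔH = Σ(broken) − Σ(formed) = (3832 + 8D) − (8592) = −4760 + 8D
Setting this equal to −2704 kJ gives 8D = 2056, so D = 257 kJ/mol.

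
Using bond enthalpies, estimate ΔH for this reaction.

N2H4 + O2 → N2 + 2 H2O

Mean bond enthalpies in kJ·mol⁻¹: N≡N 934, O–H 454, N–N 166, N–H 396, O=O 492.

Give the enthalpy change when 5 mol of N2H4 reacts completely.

ΔH = −2540 kJ

Bonds broken (reactants):
  N–H: 4 × 396 = 1584
  N–N: 1 × 166 = 166
  O=O: 1 × 492 = 492
  Σ(broken) = 2242 kJ
Bonds formed (products):
  N≡N: 1 × 934 = 934
  O–H: 4 × 454 = 1816
  Σ(formed) = 2750 kJ
ΔH = Σ(broken) − Σ(formed) = 2242 − 2750 = −508 kJ
For 5× the reaction as written: 5 × (−508) = −2540 kJ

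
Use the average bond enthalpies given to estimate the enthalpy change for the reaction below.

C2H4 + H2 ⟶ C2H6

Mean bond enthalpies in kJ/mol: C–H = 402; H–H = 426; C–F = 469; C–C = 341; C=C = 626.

Bonds broken (reactants):
  C–H: 4 × 402 = 1608
  C=C: 1 × 626 = 626
  H–H: 1 × 426 = 426
  Σ(broken) = 2660 kJ
Bonds formed (products):
  C–C: 1 × 341 = 341
  C–H: 6 × 402 = 2412
  Σ(formed) = 2753 kJ
ΔH = Σ(broken) − Σ(formed) = 2660 − 2753 = −93 kJ

ΔH ≈ −93 kJ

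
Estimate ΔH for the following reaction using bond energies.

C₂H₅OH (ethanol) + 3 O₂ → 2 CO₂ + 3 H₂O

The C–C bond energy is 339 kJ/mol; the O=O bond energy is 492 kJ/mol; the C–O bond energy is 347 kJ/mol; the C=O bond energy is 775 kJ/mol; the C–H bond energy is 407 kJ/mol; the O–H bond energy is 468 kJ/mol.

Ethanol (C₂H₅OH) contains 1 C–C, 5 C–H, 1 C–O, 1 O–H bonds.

Bonds broken (reactants):
  C–C: 1 × 339 = 339
  C–H: 5 × 407 = 2035
  C–O: 1 × 347 = 347
  O–H: 1 × 468 = 468
  O=O: 3 × 492 = 1476
  Σ(broken) = 4665 kJ
Bonds formed (products):
  C=O: 4 × 775 = 3100
  O–H: 6 × 468 = 2808
  Σ(formed) = 5908 kJ
ΔH = Σ(broken) − Σ(formed) = 4665 − 5908 = −1243 kJ

ΔH ≈ −1243 kJ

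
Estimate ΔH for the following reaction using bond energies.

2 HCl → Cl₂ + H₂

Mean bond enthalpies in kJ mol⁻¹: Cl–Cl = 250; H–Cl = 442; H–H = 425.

Bonds broken (reactants):
  H–Cl: 2 × 442 = 884
  Σ(broken) = 884 kJ
Bonds formed (products):
  Cl–Cl: 1 × 250 = 250
  H–H: 1 × 425 = 425
  Σ(formed) = 675 kJ
ΔH = Σ(broken) − Σ(formed) = 884 − 675 = +209 kJ

ΔH ≈ +209 kJ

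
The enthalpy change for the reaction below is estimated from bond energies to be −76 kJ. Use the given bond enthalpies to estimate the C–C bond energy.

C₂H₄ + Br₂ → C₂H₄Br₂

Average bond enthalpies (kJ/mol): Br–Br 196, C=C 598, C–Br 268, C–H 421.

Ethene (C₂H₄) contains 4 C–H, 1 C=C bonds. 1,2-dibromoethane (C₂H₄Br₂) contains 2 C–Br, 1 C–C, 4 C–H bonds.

D(C–C) ≈ 334 kJ/mol

Let D be the C–C bond energy.
Σ(broken) = 1×196 + 4×421 + 1×598 = 2478
Σ(formed) = 2×268 + 1×D + 4×421 = 2220 + D
ΔH = Σ(broken) − Σ(formed) = (2478) − (2220 + D) = +258 − D
Setting this equal to −76 kJ gives D = 334 kJ/mol.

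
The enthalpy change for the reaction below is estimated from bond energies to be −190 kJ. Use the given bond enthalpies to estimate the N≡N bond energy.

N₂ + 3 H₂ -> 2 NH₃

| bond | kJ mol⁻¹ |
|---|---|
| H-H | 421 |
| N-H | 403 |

Let D be the N≡N bond energy.
Σ(broken) = 3×421 + 1×D = 1263 + D
Σ(formed) = 6×403 = 2418
ΔH = Σ(broken) − Σ(formed) = (1263 + D) − (2418) = −1155 + D
Setting this equal to −190 kJ gives D = 965 kJ/mol.

D(N≡N) ≈ 965 kJ/mol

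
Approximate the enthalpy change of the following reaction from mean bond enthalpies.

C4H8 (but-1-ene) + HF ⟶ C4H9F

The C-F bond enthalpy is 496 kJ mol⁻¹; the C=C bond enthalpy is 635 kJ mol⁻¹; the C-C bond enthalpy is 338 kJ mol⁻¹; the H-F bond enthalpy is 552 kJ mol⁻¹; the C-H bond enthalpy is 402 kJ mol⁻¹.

Bonds broken (reactants):
  C-C: 2 × 338 = 676
  C-H: 8 × 402 = 3216
  C=C: 1 × 635 = 635
  H-F: 1 × 552 = 552
  Σ(broken) = 5079 kJ
Bonds formed (products):
  C-C: 3 × 338 = 1014
  C-F: 1 × 496 = 496
  C-H: 9 × 402 = 3618
  Σ(formed) = 5128 kJ
ΔH = Σ(broken) − Σ(formed) = 5079 − 5128 = −49 kJ

ΔH ≈ −49 kJ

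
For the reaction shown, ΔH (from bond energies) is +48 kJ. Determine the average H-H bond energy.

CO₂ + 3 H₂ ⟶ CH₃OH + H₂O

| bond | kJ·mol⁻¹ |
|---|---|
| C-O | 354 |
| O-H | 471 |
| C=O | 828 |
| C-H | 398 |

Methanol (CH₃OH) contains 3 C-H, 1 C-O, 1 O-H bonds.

Let D be the H-H bond energy.
Σ(broken) = 2×828 + 3×D = 1656 + 3D
Σ(formed) = 3×398 + 1×354 + 3×471 = 2961
ΔH = Σ(broken) − Σ(formed) = (1656 + 3D) − (2961) = −1305 + 3D
Setting this equal to +48 kJ gives 3D = 1353, so D = 451 kJ/mol.

D(H-H) ≈ 451 kJ/mol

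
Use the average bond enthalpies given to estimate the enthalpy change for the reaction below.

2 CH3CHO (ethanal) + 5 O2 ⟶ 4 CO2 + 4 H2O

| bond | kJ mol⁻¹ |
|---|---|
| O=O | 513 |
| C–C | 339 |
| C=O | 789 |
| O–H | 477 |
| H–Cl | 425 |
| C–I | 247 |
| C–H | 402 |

Bonds broken (reactants):
  C–C: 2 × 339 = 678
  C–H: 8 × 402 = 3216
  C=O: 2 × 789 = 1578
  O=O: 5 × 513 = 2565
  Σ(broken) = 8037 kJ
Bonds formed (products):
  C=O: 8 × 789 = 6312
  O–H: 8 × 477 = 3816
  Σ(formed) = 10128 kJ
ΔH = Σ(broken) − Σ(formed) = 8037 − 10128 = −2091 kJ

ΔH ≈ −2091 kJ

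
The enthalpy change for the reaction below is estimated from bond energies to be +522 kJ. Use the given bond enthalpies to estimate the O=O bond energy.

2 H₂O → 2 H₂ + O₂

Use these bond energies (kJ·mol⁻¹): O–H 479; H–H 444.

Let D be the O=O bond energy.
Σ(broken) = 4×479 = 1916
Σ(formed) = 2×444 + 1×D = 888 + D
ΔH = Σ(broken) − Σ(formed) = (1916) − (888 + D) = +1028 − D
Setting this equal to +522 kJ gives D = 506 kJ/mol.

D(O=O) ≈ 506 kJ/mol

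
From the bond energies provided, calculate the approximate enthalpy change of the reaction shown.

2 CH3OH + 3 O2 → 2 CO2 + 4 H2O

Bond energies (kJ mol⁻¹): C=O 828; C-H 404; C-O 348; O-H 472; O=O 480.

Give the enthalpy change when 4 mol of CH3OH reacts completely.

ΔH = −3168 kJ

Bonds broken (reactants):
  C-H: 6 × 404 = 2424
  C-O: 2 × 348 = 696
  O-H: 2 × 472 = 944
  O=O: 3 × 480 = 1440
  Σ(broken) = 5504 kJ
Bonds formed (products):
  C=O: 4 × 828 = 3312
  O-H: 8 × 472 = 3776
  Σ(formed) = 7088 kJ
ΔH = Σ(broken) − Σ(formed) = 5504 − 7088 = −1584 kJ
For 2× the reaction as written: 2 × (−1584) = −3168 kJ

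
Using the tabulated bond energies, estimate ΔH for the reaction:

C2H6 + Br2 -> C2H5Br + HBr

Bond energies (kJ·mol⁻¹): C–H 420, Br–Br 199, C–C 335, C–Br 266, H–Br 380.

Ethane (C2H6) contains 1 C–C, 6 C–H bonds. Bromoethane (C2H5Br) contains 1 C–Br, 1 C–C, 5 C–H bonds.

ΔH ≈ −27 kJ

Bonds broken (reactants):
  Br–Br: 1 × 199 = 199
  C–C: 1 × 335 = 335
  C–H: 6 × 420 = 2520
  Σ(broken) = 3054 kJ
Bonds formed (products):
  C–Br: 1 × 266 = 266
  C–C: 1 × 335 = 335
  C–H: 5 × 420 = 2100
  H–Br: 1 × 380 = 380
  Σ(formed) = 3081 kJ
ΔH = Σ(broken) − Σ(formed) = 3054 − 3081 = −27 kJ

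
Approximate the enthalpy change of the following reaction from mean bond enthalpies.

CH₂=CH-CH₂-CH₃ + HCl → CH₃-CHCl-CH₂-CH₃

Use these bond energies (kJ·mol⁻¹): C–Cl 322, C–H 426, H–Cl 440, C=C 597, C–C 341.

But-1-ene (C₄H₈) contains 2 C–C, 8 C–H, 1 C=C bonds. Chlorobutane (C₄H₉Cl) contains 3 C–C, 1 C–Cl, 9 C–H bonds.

Bonds broken (reactants):
  C–C: 2 × 341 = 682
  C–H: 8 × 426 = 3408
  C=C: 1 × 597 = 597
  H–Cl: 1 × 440 = 440
  Σ(broken) = 5127 kJ
Bonds formed (products):
  C–C: 3 × 341 = 1023
  C–Cl: 1 × 322 = 322
  C–H: 9 × 426 = 3834
  Σ(formed) = 5179 kJ
ΔH = Σ(broken) − Σ(formed) = 5127 − 5179 = −52 kJ

ΔH ≈ −52 kJ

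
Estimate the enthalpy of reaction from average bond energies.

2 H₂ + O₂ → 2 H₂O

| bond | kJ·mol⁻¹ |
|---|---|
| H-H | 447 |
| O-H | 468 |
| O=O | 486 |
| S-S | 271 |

Bonds broken (reactants):
  H-H: 2 × 447 = 894
  O=O: 1 × 486 = 486
  Σ(broken) = 1380 kJ
Bonds formed (products):
  O-H: 4 × 468 = 1872
  Σ(formed) = 1872 kJ
ΔH = Σ(broken) − Σ(formed) = 1380 − 1872 = −492 kJ

ΔH ≈ −492 kJ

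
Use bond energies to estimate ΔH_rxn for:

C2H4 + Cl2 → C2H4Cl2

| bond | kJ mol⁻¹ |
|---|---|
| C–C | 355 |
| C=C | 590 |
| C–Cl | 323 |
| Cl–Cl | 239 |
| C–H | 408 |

Bonds broken (reactants):
  C–H: 4 × 408 = 1632
  C=C: 1 × 590 = 590
  Cl–Cl: 1 × 239 = 239
  Σ(broken) = 2461 kJ
Bonds formed (products):
  C–C: 1 × 355 = 355
  C–Cl: 2 × 323 = 646
  C–H: 4 × 408 = 1632
  Σ(formed) = 2633 kJ
ΔH = Σ(broken) − Σ(formed) = 2461 − 2633 = −172 kJ

ΔH ≈ −172 kJ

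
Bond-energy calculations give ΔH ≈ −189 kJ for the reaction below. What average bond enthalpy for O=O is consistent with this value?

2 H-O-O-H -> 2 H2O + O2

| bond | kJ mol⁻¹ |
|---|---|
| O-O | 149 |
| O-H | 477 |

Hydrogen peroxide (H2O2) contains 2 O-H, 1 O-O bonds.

D(O=O) ≈ 487 kJ/mol

Let D be the O=O bond energy.
Σ(broken) = 4×477 + 2×149 = 2206
Σ(formed) = 4×477 + 1×D = 1908 + D
ΔH = Σ(broken) − Σ(formed) = (2206) − (1908 + D) = +298 − D
Setting this equal to −189 kJ gives D = 487 kJ/mol.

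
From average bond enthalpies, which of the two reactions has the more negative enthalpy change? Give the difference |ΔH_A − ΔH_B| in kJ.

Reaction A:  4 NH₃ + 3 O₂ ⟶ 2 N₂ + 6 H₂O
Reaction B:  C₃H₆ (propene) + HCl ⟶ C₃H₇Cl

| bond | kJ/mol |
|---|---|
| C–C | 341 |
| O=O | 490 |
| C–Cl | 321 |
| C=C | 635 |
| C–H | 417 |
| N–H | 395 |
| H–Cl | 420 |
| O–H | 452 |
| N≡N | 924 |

Reaction A:
  Bonds broken (reactants):
    N–H: 12 × 395 = 4740
    O=O: 3 × 490 = 1470
    Σ(broken) = 6210 kJ
  Bonds formed (products):
    N≡N: 2 × 924 = 1848
    O–H: 12 × 452 = 5424
    Σ(formed) = 7272 kJ
  ΔH_A = 6210 − 7272 = −1062 kJ
Reaction B:
  Bonds broken (reactants):
    C–C: 1 × 341 = 341
    C–H: 6 × 417 = 2502
    C=C: 1 × 635 = 635
    H–Cl: 1 × 420 = 420
    Σ(broken) = 3898 kJ
  Bonds formed (products):
    C–C: 2 × 341 = 682
    C–Cl: 1 × 321 = 321
    C–H: 7 × 417 = 2919
    Σ(formed) = 3922 kJ
  ΔH_B = 3898 − 3922 = −24 kJ
ΔH_A − ΔH_B = −1038 kJ, so reaction A has the more negative ΔH; |ΔH_A − ΔH_B| = 1038 kJ.

Reaction A, by 1038 kJ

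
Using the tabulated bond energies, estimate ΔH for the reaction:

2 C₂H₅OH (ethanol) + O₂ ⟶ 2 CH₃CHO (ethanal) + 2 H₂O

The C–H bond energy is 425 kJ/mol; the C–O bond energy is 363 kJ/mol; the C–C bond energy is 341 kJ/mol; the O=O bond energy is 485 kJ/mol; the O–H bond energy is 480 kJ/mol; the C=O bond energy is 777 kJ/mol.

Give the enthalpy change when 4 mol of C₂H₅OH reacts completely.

Bonds broken (reactants):
  C–C: 2 × 341 = 682
  C–H: 10 × 425 = 4250
  C–O: 2 × 363 = 726
  O–H: 2 × 480 = 960
  O=O: 1 × 485 = 485
  Σ(broken) = 7103 kJ
Bonds formed (products):
  C–C: 2 × 341 = 682
  C–H: 8 × 425 = 3400
  C=O: 2 × 777 = 1554
  O–H: 4 × 480 = 1920
  Σ(formed) = 7556 kJ
ΔH = Σ(broken) − Σ(formed) = 7103 − 7556 = −453 kJ
For 2× the reaction as written: 2 × (−453) = −906 kJ

ΔH = −906 kJ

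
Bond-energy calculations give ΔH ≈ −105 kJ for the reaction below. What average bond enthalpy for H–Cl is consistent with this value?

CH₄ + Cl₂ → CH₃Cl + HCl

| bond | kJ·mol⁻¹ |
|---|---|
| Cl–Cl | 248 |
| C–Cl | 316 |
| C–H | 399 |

D(H–Cl) ≈ 436 kJ/mol

Let D be the H–Cl bond energy.
Σ(broken) = 4×399 + 1×248 = 1844
Σ(formed) = 1×316 + 3×399 + 1×D = 1513 + D
ΔH = Σ(broken) − Σ(formed) = (1844) − (1513 + D) = +331 − D
Setting this equal to −105 kJ gives D = 436 kJ/mol.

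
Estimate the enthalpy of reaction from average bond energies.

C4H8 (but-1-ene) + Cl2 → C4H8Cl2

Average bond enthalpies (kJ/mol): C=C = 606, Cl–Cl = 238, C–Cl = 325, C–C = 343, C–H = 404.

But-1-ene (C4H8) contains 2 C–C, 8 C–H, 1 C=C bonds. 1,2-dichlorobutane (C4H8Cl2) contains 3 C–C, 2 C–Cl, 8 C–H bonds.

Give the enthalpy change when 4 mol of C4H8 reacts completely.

Bonds broken (reactants):
  C–C: 2 × 343 = 686
  C–H: 8 × 404 = 3232
  C=C: 1 × 606 = 606
  Cl–Cl: 1 × 238 = 238
  Σ(broken) = 4762 kJ
Bonds formed (products):
  C–C: 3 × 343 = 1029
  C–Cl: 2 × 325 = 650
  C–H: 8 × 404 = 3232
  Σ(formed) = 4911 kJ
ΔH = Σ(broken) − Σ(formed) = 4762 − 4911 = −149 kJ
For 4× the reaction as written: 4 × (−149) = −596 kJ

ΔH = −596 kJ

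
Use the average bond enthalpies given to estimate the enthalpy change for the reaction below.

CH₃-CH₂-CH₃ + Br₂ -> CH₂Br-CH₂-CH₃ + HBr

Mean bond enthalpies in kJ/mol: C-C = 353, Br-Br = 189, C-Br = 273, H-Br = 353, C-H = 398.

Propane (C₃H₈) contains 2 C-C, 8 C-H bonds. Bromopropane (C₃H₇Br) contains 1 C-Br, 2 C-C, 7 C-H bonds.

Bonds broken (reactants):
  Br-Br: 1 × 189 = 189
  C-C: 2 × 353 = 706
  C-H: 8 × 398 = 3184
  Σ(broken) = 4079 kJ
Bonds formed (products):
  C-Br: 1 × 273 = 273
  C-C: 2 × 353 = 706
  C-H: 7 × 398 = 2786
  H-Br: 1 × 353 = 353
  Σ(formed) = 4118 kJ
ΔH = Σ(broken) − Σ(formed) = 4079 − 4118 = −39 kJ

ΔH ≈ −39 kJ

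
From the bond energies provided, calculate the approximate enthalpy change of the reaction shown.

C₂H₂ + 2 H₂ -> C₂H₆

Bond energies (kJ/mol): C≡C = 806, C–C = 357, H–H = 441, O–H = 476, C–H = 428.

ΔH ≈ −381 kJ

Bonds broken (reactants):
  C≡C: 1 × 806 = 806
  C–H: 2 × 428 = 856
  H–H: 2 × 441 = 882
  Σ(broken) = 2544 kJ
Bonds formed (products):
  C–C: 1 × 357 = 357
  C–H: 6 × 428 = 2568
  Σ(formed) = 2925 kJ
ΔH = Σ(broken) − Σ(formed) = 2544 − 2925 = −381 kJ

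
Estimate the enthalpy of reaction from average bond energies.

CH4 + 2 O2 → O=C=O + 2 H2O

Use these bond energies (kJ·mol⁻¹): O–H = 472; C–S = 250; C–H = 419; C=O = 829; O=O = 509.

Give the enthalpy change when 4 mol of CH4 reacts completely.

Bonds broken (reactants):
  C–H: 4 × 419 = 1676
  O=O: 2 × 509 = 1018
  Σ(broken) = 2694 kJ
Bonds formed (products):
  C=O: 2 × 829 = 1658
  O–H: 4 × 472 = 1888
  Σ(formed) = 3546 kJ
ΔH = Σ(broken) − Σ(formed) = 2694 − 3546 = −852 kJ
For 4× the reaction as written: 4 × (−852) = −3408 kJ

ΔH = −3408 kJ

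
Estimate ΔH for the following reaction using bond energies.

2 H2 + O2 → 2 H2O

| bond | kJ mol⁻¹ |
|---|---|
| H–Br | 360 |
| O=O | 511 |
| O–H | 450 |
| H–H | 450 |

ΔH ≈ −389 kJ

Bonds broken (reactants):
  H–H: 2 × 450 = 900
  O=O: 1 × 511 = 511
  Σ(broken) = 1411 kJ
Bonds formed (products):
  O–H: 4 × 450 = 1800
  Σ(formed) = 1800 kJ
ΔH = Σ(broken) − Σ(formed) = 1411 − 1800 = −389 kJ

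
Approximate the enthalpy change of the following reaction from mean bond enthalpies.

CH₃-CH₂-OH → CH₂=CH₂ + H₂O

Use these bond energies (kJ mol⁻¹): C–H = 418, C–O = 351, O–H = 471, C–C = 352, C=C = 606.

ΔH ≈ +44 kJ

Bonds broken (reactants):
  C–C: 1 × 352 = 352
  C–H: 5 × 418 = 2090
  C–O: 1 × 351 = 351
  O–H: 1 × 471 = 471
  Σ(broken) = 3264 kJ
Bonds formed (products):
  C–H: 4 × 418 = 1672
  C=C: 1 × 606 = 606
  O–H: 2 × 471 = 942
  Σ(formed) = 3220 kJ
ΔH = Σ(broken) − Σ(formed) = 3264 − 3220 = +44 kJ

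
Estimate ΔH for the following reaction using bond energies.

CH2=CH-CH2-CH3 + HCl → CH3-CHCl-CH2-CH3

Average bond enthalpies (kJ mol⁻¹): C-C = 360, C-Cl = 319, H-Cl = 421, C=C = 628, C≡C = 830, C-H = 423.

ΔH ≈ −53 kJ

Bonds broken (reactants):
  C-C: 2 × 360 = 720
  C-H: 8 × 423 = 3384
  C=C: 1 × 628 = 628
  H-Cl: 1 × 421 = 421
  Σ(broken) = 5153 kJ
Bonds formed (products):
  C-C: 3 × 360 = 1080
  C-Cl: 1 × 319 = 319
  C-H: 9 × 423 = 3807
  Σ(formed) = 5206 kJ
ΔH = Σ(broken) − Σ(formed) = 5153 − 5206 = −53 kJ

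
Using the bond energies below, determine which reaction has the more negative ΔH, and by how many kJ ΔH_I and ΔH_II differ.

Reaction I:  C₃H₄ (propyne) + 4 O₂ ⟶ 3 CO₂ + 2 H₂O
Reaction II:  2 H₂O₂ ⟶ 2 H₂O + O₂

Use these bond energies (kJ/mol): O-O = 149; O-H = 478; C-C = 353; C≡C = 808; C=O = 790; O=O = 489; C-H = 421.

Reaction I:
  Bonds broken (reactants):
    C≡C: 1 × 808 = 808
    C-C: 1 × 353 = 353
    C-H: 4 × 421 = 1684
    O=O: 4 × 489 = 1956
    Σ(broken) = 4801 kJ
  Bonds formed (products):
    C=O: 6 × 790 = 4740
    O-H: 4 × 478 = 1912
    Σ(formed) = 6652 kJ
  ΔH_I = 4801 − 6652 = −1851 kJ
Reaction II:
  Bonds broken (reactants):
    O-H: 4 × 478 = 1912
    O-O: 2 × 149 = 298
    Σ(broken) = 2210 kJ
  Bonds formed (products):
    O-H: 4 × 478 = 1912
    O=O: 1 × 489 = 489
    Σ(formed) = 2401 kJ
  ΔH_II = 2210 − 2401 = −191 kJ
ΔH_I − ΔH_II = −1660 kJ, so reaction I has the more negative ΔH; |ΔH_I − ΔH_II| = 1660 kJ.

Reaction I, by 1660 kJ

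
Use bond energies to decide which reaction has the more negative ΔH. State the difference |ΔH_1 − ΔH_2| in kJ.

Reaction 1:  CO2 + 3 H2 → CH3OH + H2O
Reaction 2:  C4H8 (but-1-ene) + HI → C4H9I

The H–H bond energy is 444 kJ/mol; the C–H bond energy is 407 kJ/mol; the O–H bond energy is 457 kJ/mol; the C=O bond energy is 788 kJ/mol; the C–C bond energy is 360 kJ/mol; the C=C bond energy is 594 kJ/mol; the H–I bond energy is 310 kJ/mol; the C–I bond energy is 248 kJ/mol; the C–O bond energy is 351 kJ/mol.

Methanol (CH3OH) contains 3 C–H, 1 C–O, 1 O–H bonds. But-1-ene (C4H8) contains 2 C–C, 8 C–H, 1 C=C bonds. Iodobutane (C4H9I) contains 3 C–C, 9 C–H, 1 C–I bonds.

Reaction 1:
  Bonds broken (reactants):
    C=O: 2 × 788 = 1576
    H–H: 3 × 444 = 1332
    Σ(broken) = 2908 kJ
  Bonds formed (products):
    C–H: 3 × 407 = 1221
    C–O: 1 × 351 = 351
    O–H: 3 × 457 = 1371
    Σ(formed) = 2943 kJ
  ΔH_1 = 2908 − 2943 = −35 kJ
Reaction 2:
  Bonds broken (reactants):
    C–C: 2 × 360 = 720
    C–H: 8 × 407 = 3256
    C=C: 1 × 594 = 594
    H–I: 1 × 310 = 310
    Σ(broken) = 4880 kJ
  Bonds formed (products):
    C–C: 3 × 360 = 1080
    C–H: 9 × 407 = 3663
    C–I: 1 × 248 = 248
    Σ(formed) = 4991 kJ
  ΔH_2 = 4880 − 4991 = −111 kJ
ΔH_1 − ΔH_2 = +76 kJ, so reaction 2 has the more negative ΔH; |ΔH_1 − ΔH_2| = 76 kJ.

Reaction 2, by 76 kJ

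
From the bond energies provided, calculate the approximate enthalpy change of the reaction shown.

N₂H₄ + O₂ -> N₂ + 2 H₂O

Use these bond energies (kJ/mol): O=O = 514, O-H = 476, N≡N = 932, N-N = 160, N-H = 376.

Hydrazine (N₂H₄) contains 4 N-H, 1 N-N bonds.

ΔH ≈ −658 kJ

Bonds broken (reactants):
  N-H: 4 × 376 = 1504
  N-N: 1 × 160 = 160
  O=O: 1 × 514 = 514
  Σ(broken) = 2178 kJ
Bonds formed (products):
  N≡N: 1 × 932 = 932
  O-H: 4 × 476 = 1904
  Σ(formed) = 2836 kJ
ΔH = Σ(broken) − Σ(formed) = 2178 − 2836 = −658 kJ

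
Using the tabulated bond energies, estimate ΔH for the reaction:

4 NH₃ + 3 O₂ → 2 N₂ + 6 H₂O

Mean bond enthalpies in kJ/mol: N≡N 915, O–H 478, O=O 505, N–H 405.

Bonds broken (reactants):
  N–H: 12 × 405 = 4860
  O=O: 3 × 505 = 1515
  Σ(broken) = 6375 kJ
Bonds formed (products):
  N≡N: 2 × 915 = 1830
  O–H: 12 × 478 = 5736
  Σ(formed) = 7566 kJ
ΔH = Σ(broken) − Σ(formed) = 6375 − 7566 = −1191 kJ

ΔH ≈ −1191 kJ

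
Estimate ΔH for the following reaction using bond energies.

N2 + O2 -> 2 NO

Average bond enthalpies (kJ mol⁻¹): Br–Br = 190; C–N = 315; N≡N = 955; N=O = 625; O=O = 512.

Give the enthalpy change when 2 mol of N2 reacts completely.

Bonds broken (reactants):
  N≡N: 1 × 955 = 955
  O=O: 1 × 512 = 512
  Σ(broken) = 1467 kJ
Bonds formed (products):
  N=O: 2 × 625 = 1250
  Σ(formed) = 1250 kJ
ΔH = Σ(broken) − Σ(formed) = 1467 − 1250 = +217 kJ
For 2× the reaction as written: 2 × (+217) = +434 kJ

ΔH = +434 kJ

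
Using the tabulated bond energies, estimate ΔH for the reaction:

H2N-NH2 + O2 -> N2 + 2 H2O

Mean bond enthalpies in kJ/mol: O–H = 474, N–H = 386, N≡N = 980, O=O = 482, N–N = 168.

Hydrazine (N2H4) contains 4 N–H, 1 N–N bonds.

Bonds broken (reactants):
  N–H: 4 × 386 = 1544
  N–N: 1 × 168 = 168
  O=O: 1 × 482 = 482
  Σ(broken) = 2194 kJ
Bonds formed (products):
  N≡N: 1 × 980 = 980
  O–H: 4 × 474 = 1896
  Σ(formed) = 2876 kJ
ΔH = Σ(broken) − Σ(formed) = 2194 − 2876 = −682 kJ

ΔH ≈ −682 kJ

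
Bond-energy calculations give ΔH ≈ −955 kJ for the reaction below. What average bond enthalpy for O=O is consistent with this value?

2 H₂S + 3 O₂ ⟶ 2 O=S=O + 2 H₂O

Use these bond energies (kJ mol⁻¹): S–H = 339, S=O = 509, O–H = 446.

D(O=O) ≈ 503 kJ/mol

Let D be the O=O bond energy.
Σ(broken) = 3×D + 4×339 = 1356 + 3D
Σ(formed) = 4×446 + 4×509 = 3820
ΔH = Σ(broken) − Σ(formed) = (1356 + 3D) − (3820) = −2464 + 3D
Setting this equal to −955 kJ gives 3D = 1509, so D = 503 kJ/mol.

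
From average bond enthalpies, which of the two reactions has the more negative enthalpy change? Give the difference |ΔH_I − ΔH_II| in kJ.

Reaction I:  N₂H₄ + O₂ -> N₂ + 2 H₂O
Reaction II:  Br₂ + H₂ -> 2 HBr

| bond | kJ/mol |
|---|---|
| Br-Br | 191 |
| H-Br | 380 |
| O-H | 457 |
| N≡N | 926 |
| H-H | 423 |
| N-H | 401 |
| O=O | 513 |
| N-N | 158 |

Reaction I:
  Bonds broken (reactants):
    N-H: 4 × 401 = 1604
    N-N: 1 × 158 = 158
    O=O: 1 × 513 = 513
    Σ(broken) = 2275 kJ
  Bonds formed (products):
    N≡N: 1 × 926 = 926
    O-H: 4 × 457 = 1828
    Σ(formed) = 2754 kJ
  ΔH_I = 2275 − 2754 = −479 kJ
Reaction II:
  Bonds broken (reactants):
    Br-Br: 1 × 191 = 191
    H-H: 1 × 423 = 423
    Σ(broken) = 614 kJ
  Bonds formed (products):
    H-Br: 2 × 380 = 760
    Σ(formed) = 760 kJ
  ΔH_II = 614 − 760 = −146 kJ
ΔH_I − ΔH_II = −333 kJ, so reaction I has the more negative ΔH; |ΔH_I − ΔH_II| = 333 kJ.

Reaction I, by 333 kJ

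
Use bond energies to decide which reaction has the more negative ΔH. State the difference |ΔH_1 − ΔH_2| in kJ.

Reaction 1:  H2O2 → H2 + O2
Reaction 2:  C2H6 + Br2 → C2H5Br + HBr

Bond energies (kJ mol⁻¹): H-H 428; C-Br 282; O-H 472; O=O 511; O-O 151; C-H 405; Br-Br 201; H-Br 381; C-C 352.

Reaction 2, by 213 kJ

Reaction 1:
  Bonds broken (reactants):
    O-H: 2 × 472 = 944
    O-O: 1 × 151 = 151
    Σ(broken) = 1095 kJ
  Bonds formed (products):
    H-H: 1 × 428 = 428
    O=O: 1 × 511 = 511
    Σ(formed) = 939 kJ
  ΔH_1 = 1095 − 939 = +156 kJ
Reaction 2:
  Bonds broken (reactants):
    Br-Br: 1 × 201 = 201
    C-C: 1 × 352 = 352
    C-H: 6 × 405 = 2430
    Σ(broken) = 2983 kJ
  Bonds formed (products):
    C-Br: 1 × 282 = 282
    C-C: 1 × 352 = 352
    C-H: 5 × 405 = 2025
    H-Br: 1 × 381 = 381
    Σ(formed) = 3040 kJ
  ΔH_2 = 2983 − 3040 = −57 kJ
ΔH_1 − ΔH_2 = +213 kJ, so reaction 2 has the more negative ΔH; |ΔH_1 − ΔH_2| = 213 kJ.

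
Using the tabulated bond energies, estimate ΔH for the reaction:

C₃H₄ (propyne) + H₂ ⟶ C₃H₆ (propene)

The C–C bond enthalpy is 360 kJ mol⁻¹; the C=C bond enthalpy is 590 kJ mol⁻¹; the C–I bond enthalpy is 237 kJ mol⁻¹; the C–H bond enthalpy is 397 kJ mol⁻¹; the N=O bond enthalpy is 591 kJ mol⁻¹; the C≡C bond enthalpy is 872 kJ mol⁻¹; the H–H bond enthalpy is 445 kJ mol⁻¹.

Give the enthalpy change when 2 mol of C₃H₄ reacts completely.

Bonds broken (reactants):
  C≡C: 1 × 872 = 872
  C–C: 1 × 360 = 360
  C–H: 4 × 397 = 1588
  H–H: 1 × 445 = 445
  Σ(broken) = 3265 kJ
Bonds formed (products):
  C–C: 1 × 360 = 360
  C–H: 6 × 397 = 2382
  C=C: 1 × 590 = 590
  Σ(formed) = 3332 kJ
ΔH = Σ(broken) − Σ(formed) = 3265 − 3332 = −67 kJ
For 2× the reaction as written: 2 × (−67) = −134 kJ

ΔH = −134 kJ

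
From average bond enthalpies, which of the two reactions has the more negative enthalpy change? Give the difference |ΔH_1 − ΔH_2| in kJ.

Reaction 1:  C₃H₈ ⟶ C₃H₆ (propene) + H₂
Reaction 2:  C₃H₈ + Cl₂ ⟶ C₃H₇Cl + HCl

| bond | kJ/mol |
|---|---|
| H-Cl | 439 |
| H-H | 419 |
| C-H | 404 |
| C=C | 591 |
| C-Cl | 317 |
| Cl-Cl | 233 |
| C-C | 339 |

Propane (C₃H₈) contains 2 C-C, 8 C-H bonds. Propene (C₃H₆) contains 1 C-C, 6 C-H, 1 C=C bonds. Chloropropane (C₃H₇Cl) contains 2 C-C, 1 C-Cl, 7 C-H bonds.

Reaction 2, by 256 kJ

Reaction 1:
  Bonds broken (reactants):
    C-C: 2 × 339 = 678
    C-H: 8 × 404 = 3232
    Σ(broken) = 3910 kJ
  Bonds formed (products):
    C-C: 1 × 339 = 339
    C-H: 6 × 404 = 2424
    C=C: 1 × 591 = 591
    H-H: 1 × 419 = 419
    Σ(formed) = 3773 kJ
  ΔH_1 = 3910 − 3773 = +137 kJ
Reaction 2:
  Bonds broken (reactants):
    C-C: 2 × 339 = 678
    C-H: 8 × 404 = 3232
    Cl-Cl: 1 × 233 = 233
    Σ(broken) = 4143 kJ
  Bonds formed (products):
    C-C: 2 × 339 = 678
    C-Cl: 1 × 317 = 317
    C-H: 7 × 404 = 2828
    H-Cl: 1 × 439 = 439
    Σ(formed) = 4262 kJ
  ΔH_2 = 4143 − 4262 = −119 kJ
ΔH_1 − ΔH_2 = +256 kJ, so reaction 2 has the more negative ΔH; |ΔH_1 − ΔH_2| = 256 kJ.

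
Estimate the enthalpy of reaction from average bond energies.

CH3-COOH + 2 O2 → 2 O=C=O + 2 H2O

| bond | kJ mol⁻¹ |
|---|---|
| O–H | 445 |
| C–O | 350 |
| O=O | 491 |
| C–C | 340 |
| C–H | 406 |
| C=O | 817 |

ΔH ≈ −896 kJ

Bonds broken (reactants):
  C–C: 1 × 340 = 340
  C–H: 3 × 406 = 1218
  C–O: 1 × 350 = 350
  C=O: 1 × 817 = 817
  O–H: 1 × 445 = 445
  O=O: 2 × 491 = 982
  Σ(broken) = 4152 kJ
Bonds formed (products):
  C=O: 4 × 817 = 3268
  O–H: 4 × 445 = 1780
  Σ(formed) = 5048 kJ
ΔH = Σ(broken) − Σ(formed) = 4152 − 5048 = −896 kJ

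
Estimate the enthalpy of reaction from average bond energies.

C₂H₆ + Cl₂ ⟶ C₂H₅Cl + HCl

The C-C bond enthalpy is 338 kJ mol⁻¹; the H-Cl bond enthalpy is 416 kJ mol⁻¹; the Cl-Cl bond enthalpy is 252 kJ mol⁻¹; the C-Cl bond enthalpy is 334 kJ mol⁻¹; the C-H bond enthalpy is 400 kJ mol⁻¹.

Bonds broken (reactants):
  C-C: 1 × 338 = 338
  C-H: 6 × 400 = 2400
  Cl-Cl: 1 × 252 = 252
  Σ(broken) = 2990 kJ
Bonds formed (products):
  C-C: 1 × 338 = 338
  C-Cl: 1 × 334 = 334
  C-H: 5 × 400 = 2000
  H-Cl: 1 × 416 = 416
  Σ(formed) = 3088 kJ
ΔH = Σ(broken) − Σ(formed) = 2990 − 3088 = −98 kJ

ΔH ≈ −98 kJ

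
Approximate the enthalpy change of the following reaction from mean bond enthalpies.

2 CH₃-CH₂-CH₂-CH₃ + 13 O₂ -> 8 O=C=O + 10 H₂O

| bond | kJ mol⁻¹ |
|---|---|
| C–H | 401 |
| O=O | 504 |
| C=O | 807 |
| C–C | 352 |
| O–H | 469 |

ΔH ≈ −5608 kJ

Bonds broken (reactants):
  C–C: 6 × 352 = 2112
  C–H: 20 × 401 = 8020
  O=O: 13 × 504 = 6552
  Σ(broken) = 16684 kJ
Bonds formed (products):
  C=O: 16 × 807 = 12912
  O–H: 20 × 469 = 9380
  Σ(formed) = 22292 kJ
ΔH = Σ(broken) − Σ(formed) = 16684 − 22292 = −5608 kJ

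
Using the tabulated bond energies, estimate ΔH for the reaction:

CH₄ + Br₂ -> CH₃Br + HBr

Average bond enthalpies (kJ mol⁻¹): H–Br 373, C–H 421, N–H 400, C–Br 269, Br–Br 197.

ΔH ≈ −24 kJ

Bonds broken (reactants):
  Br–Br: 1 × 197 = 197
  C–H: 4 × 421 = 1684
  Σ(broken) = 1881 kJ
Bonds formed (products):
  C–Br: 1 × 269 = 269
  C–H: 3 × 421 = 1263
  H–Br: 1 × 373 = 373
  Σ(formed) = 1905 kJ
ΔH = Σ(broken) − Σ(formed) = 1881 − 1905 = −24 kJ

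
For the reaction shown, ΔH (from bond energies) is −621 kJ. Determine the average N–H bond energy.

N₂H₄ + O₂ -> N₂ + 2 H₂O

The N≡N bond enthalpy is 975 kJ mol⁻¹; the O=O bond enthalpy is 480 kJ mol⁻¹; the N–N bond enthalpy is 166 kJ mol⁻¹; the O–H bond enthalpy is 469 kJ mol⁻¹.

Let D be the N–H bond energy.
Σ(broken) = 4×D + 1×166 + 1×480 = 646 + 4D
Σ(formed) = 1×975 + 4×469 = 2851
ΔH = Σ(broken) − Σ(formed) = (646 + 4D) − (2851) = −2205 + 4D
Setting this equal to −621 kJ gives 4D = 1584, so D = 396 kJ/mol.

D(N–H) ≈ 396 kJ/mol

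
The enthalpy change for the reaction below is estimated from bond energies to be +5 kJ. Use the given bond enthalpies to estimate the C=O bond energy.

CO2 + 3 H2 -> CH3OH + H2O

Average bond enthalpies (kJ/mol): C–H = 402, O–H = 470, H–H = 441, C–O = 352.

Let D be the C=O bond energy.
Σ(broken) = 2×D + 3×441 = 1323 + 2D
Σ(formed) = 3×402 + 1×352 + 3×470 = 2968
ΔH = Σ(broken) − Σ(formed) = (1323 + 2D) − (2968) = −1645 + 2D
Setting this equal to +5 kJ gives 2D = 1650, so D = 825 kJ/mol.

D(C=O) ≈ 825 kJ/mol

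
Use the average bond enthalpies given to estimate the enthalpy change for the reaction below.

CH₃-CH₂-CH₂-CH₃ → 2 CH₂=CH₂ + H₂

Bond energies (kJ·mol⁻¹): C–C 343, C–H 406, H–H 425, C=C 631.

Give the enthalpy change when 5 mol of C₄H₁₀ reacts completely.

Bonds broken (reactants):
  C–C: 3 × 343 = 1029
  C–H: 10 × 406 = 4060
  Σ(broken) = 5089 kJ
Bonds formed (products):
  C–H: 8 × 406 = 3248
  C=C: 2 × 631 = 1262
  H–H: 1 × 425 = 425
  Σ(formed) = 4935 kJ
ΔH = Σ(broken) − Σ(formed) = 5089 − 4935 = +154 kJ
For 5× the reaction as written: 5 × (+154) = +770 kJ

ΔH = +770 kJ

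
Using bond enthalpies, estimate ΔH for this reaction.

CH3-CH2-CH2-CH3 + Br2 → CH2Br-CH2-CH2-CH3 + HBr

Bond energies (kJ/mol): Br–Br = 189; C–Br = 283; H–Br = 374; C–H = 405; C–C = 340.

Bonds broken (reactants):
  Br–Br: 1 × 189 = 189
  C–C: 3 × 340 = 1020
  C–H: 10 × 405 = 4050
  Σ(broken) = 5259 kJ
Bonds formed (products):
  C–Br: 1 × 283 = 283
  C–C: 3 × 340 = 1020
  C–H: 9 × 405 = 3645
  H–Br: 1 × 374 = 374
  Σ(formed) = 5322 kJ
ΔH = Σ(broken) − Σ(formed) = 5259 − 5322 = −63 kJ

ΔH ≈ −63 kJ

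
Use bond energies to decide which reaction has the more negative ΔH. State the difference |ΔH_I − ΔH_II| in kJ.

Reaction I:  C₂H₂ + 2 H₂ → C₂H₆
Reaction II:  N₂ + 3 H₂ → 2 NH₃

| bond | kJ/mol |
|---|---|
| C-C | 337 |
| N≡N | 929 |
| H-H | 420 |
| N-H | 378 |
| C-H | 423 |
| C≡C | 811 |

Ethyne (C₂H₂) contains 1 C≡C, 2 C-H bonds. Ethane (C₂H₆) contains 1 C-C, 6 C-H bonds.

Reaction I:
  Bonds broken (reactants):
    C≡C: 1 × 811 = 811
    C-H: 2 × 423 = 846
    H-H: 2 × 420 = 840
    Σ(broken) = 2497 kJ
  Bonds formed (products):
    C-C: 1 × 337 = 337
    C-H: 6 × 423 = 2538
    Σ(formed) = 2875 kJ
  ΔH_I = 2497 − 2875 = −378 kJ
Reaction II:
  Bonds broken (reactants):
    H-H: 3 × 420 = 1260
    N≡N: 1 × 929 = 929
    Σ(broken) = 2189 kJ
  Bonds formed (products):
    N-H: 6 × 378 = 2268
    Σ(formed) = 2268 kJ
  ΔH_II = 2189 − 2268 = −79 kJ
ΔH_I − ΔH_II = −299 kJ, so reaction I has the more negative ΔH; |ΔH_I − ΔH_II| = 299 kJ.

Reaction I, by 299 kJ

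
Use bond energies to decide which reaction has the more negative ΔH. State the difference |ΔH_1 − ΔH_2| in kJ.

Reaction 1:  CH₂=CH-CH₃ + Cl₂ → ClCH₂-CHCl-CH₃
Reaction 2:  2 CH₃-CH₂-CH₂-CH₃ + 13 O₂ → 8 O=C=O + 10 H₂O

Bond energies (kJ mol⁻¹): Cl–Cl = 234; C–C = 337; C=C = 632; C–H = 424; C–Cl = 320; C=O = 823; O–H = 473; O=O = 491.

Reaction 2, by 5632 kJ

Reaction 1:
  Bonds broken (reactants):
    C–C: 1 × 337 = 337
    C–H: 6 × 424 = 2544
    C=C: 1 × 632 = 632
    Cl–Cl: 1 × 234 = 234
    Σ(broken) = 3747 kJ
  Bonds formed (products):
    C–C: 2 × 337 = 674
    C–Cl: 2 × 320 = 640
    C–H: 6 × 424 = 2544
    Σ(formed) = 3858 kJ
  ΔH_1 = 3747 − 3858 = −111 kJ
Reaction 2:
  Bonds broken (reactants):
    C–C: 6 × 337 = 2022
    C–H: 20 × 424 = 8480
    O=O: 13 × 491 = 6383
    Σ(broken) = 16885 kJ
  Bonds formed (products):
    C=O: 16 × 823 = 13168
    O–H: 20 × 473 = 9460
    Σ(formed) = 22628 kJ
  ΔH_2 = 16885 − 22628 = −5743 kJ
ΔH_1 − ΔH_2 = +5632 kJ, so reaction 2 has the more negative ΔH; |ΔH_1 − ΔH_2| = 5632 kJ.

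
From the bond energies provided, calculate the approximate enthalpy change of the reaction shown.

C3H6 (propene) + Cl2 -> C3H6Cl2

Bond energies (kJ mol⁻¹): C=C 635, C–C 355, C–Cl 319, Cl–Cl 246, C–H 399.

Bonds broken (reactants):
  C–C: 1 × 355 = 355
  C–H: 6 × 399 = 2394
  C=C: 1 × 635 = 635
  Cl–Cl: 1 × 246 = 246
  Σ(broken) = 3630 kJ
Bonds formed (products):
  C–C: 2 × 355 = 710
  C–Cl: 2 × 319 = 638
  C–H: 6 × 399 = 2394
  Σ(formed) = 3742 kJ
ΔH = Σ(broken) − Σ(formed) = 3630 − 3742 = −112 kJ

ΔH ≈ −112 kJ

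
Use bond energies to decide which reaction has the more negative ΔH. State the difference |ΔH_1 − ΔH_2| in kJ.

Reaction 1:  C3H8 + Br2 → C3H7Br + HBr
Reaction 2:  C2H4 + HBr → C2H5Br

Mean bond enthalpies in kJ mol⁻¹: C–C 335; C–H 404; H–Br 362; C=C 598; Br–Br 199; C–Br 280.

Reaction 1:
  Bonds broken (reactants):
    Br–Br: 1 × 199 = 199
    C–C: 2 × 335 = 670
    C–H: 8 × 404 = 3232
    Σ(broken) = 4101 kJ
  Bonds formed (products):
    C–Br: 1 × 280 = 280
    C–C: 2 × 335 = 670
    C–H: 7 × 404 = 2828
    H–Br: 1 × 362 = 362
    Σ(formed) = 4140 kJ
  ΔH_1 = 4101 − 4140 = −39 kJ
Reaction 2:
  Bonds broken (reactants):
    C–H: 4 × 404 = 1616
    C=C: 1 × 598 = 598
    H–Br: 1 × 362 = 362
    Σ(broken) = 2576 kJ
  Bonds formed (products):
    C–Br: 1 × 280 = 280
    C–C: 1 × 335 = 335
    C–H: 5 × 404 = 2020
    Σ(formed) = 2635 kJ
  ΔH_2 = 2576 − 2635 = −59 kJ
ΔH_1 − ΔH_2 = +20 kJ, so reaction 2 has the more negative ΔH; |ΔH_1 − ΔH_2| = 20 kJ.

Reaction 2, by 20 kJ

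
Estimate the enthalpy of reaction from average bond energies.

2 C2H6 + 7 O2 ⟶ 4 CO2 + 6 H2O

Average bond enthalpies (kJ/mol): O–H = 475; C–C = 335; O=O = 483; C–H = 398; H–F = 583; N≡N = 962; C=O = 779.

ΔH ≈ −3105 kJ

Bonds broken (reactants):
  C–C: 2 × 335 = 670
  C–H: 12 × 398 = 4776
  O=O: 7 × 483 = 3381
  Σ(broken) = 8827 kJ
Bonds formed (products):
  C=O: 8 × 779 = 6232
  O–H: 12 × 475 = 5700
  Σ(formed) = 11932 kJ
ΔH = Σ(broken) − Σ(formed) = 8827 − 11932 = −3105 kJ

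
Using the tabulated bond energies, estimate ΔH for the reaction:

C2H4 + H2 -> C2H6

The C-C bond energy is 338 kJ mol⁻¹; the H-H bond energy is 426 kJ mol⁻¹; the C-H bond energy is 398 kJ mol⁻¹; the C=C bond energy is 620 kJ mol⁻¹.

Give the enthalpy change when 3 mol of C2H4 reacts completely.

ΔH = −264 kJ

Bonds broken (reactants):
  C-H: 4 × 398 = 1592
  C=C: 1 × 620 = 620
  H-H: 1 × 426 = 426
  Σ(broken) = 2638 kJ
Bonds formed (products):
  C-C: 1 × 338 = 338
  C-H: 6 × 398 = 2388
  Σ(formed) = 2726 kJ
ΔH = Σ(broken) − Σ(formed) = 2638 − 2726 = −88 kJ
For 3× the reaction as written: 3 × (−88) = −264 kJ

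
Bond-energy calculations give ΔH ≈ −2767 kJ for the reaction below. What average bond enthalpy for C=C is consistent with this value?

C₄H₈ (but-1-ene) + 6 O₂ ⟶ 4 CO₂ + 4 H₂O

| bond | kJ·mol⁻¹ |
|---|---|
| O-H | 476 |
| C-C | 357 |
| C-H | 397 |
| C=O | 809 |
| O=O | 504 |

Let D be the C=C bond energy.
Σ(broken) = 2×357 + 8×397 + 1×D + 6×504 = 6914 + D
Σ(formed) = 8×809 + 8×476 = 10280
ΔH = Σ(broken) − Σ(formed) = (6914 + D) − (10280) = −3366 + D
Setting this equal to −2767 kJ gives D = 599 kJ/mol.

D(C=C) ≈ 599 kJ/mol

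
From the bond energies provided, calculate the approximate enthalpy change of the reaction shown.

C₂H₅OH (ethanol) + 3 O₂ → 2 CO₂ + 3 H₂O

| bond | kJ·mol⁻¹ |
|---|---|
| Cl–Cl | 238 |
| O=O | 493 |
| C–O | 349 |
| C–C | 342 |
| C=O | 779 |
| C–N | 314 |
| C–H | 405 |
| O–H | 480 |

Bonds broken (reactants):
  C–C: 1 × 342 = 342
  C–H: 5 × 405 = 2025
  C–O: 1 × 349 = 349
  O–H: 1 × 480 = 480
  O=O: 3 × 493 = 1479
  Σ(broken) = 4675 kJ
Bonds formed (products):
  C=O: 4 × 779 = 3116
  O–H: 6 × 480 = 2880
  Σ(formed) = 5996 kJ
ΔH = Σ(broken) − Σ(formed) = 4675 − 5996 = −1321 kJ

ΔH ≈ −1321 kJ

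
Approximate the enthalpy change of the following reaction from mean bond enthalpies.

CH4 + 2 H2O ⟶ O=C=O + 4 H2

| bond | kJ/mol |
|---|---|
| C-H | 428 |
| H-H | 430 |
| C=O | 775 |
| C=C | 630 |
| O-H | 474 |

ΔH ≈ +338 kJ

Bonds broken (reactants):
  C-H: 4 × 428 = 1712
  O-H: 4 × 474 = 1896
  Σ(broken) = 3608 kJ
Bonds formed (products):
  C=O: 2 × 775 = 1550
  H-H: 4 × 430 = 1720
  Σ(formed) = 3270 kJ
ΔH = Σ(broken) − Σ(formed) = 3608 − 3270 = +338 kJ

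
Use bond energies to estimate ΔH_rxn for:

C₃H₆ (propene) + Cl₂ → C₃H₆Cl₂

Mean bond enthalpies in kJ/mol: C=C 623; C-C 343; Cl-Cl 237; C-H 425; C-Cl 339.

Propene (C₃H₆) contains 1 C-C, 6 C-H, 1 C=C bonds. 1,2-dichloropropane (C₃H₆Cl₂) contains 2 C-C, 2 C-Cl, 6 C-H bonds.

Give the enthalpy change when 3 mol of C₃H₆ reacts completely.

Bonds broken (reactants):
  C-C: 1 × 343 = 343
  C-H: 6 × 425 = 2550
  C=C: 1 × 623 = 623
  Cl-Cl: 1 × 237 = 237
  Σ(broken) = 3753 kJ
Bonds formed (products):
  C-C: 2 × 343 = 686
  C-Cl: 2 × 339 = 678
  C-H: 6 × 425 = 2550
  Σ(formed) = 3914 kJ
ΔH = Σ(broken) − Σ(formed) = 3753 − 3914 = −161 kJ
For 3× the reaction as written: 3 × (−161) = −483 kJ

ΔH = −483 kJ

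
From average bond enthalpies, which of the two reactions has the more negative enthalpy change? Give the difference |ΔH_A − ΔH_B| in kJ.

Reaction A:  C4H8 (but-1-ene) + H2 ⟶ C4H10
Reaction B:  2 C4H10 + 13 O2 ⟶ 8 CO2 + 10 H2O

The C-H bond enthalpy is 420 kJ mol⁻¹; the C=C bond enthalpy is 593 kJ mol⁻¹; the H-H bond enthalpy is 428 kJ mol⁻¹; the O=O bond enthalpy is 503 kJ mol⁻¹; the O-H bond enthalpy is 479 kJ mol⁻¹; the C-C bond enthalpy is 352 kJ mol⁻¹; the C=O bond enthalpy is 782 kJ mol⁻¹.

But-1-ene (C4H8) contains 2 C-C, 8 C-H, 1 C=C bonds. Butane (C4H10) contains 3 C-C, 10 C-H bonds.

Reaction B, by 4870 kJ

Reaction A:
  Bonds broken (reactants):
    C-C: 2 × 352 = 704
    C-H: 8 × 420 = 3360
    C=C: 1 × 593 = 593
    H-H: 1 × 428 = 428
    Σ(broken) = 5085 kJ
  Bonds formed (products):
    C-C: 3 × 352 = 1056
    C-H: 10 × 420 = 4200
    Σ(formed) = 5256 kJ
  ΔH_A = 5085 − 5256 = −171 kJ
Reaction B:
  Bonds broken (reactants):
    C-C: 6 × 352 = 2112
    C-H: 20 × 420 = 8400
    O=O: 13 × 503 = 6539
    Σ(broken) = 17051 kJ
  Bonds formed (products):
    C=O: 16 × 782 = 12512
    O-H: 20 × 479 = 9580
    Σ(formed) = 22092 kJ
  ΔH_B = 17051 − 22092 = −5041 kJ
ΔH_A − ΔH_B = +4870 kJ, so reaction B has the more negative ΔH; |ΔH_A − ΔH_B| = 4870 kJ.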